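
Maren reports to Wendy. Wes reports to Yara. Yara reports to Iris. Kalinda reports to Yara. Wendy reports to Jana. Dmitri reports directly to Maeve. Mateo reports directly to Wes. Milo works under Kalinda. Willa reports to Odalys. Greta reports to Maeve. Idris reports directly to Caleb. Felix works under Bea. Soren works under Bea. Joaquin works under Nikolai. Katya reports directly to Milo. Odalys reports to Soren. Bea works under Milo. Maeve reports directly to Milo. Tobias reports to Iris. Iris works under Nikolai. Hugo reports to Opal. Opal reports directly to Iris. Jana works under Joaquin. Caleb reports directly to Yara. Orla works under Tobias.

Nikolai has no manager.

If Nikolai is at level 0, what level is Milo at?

Chain from Milo up to Nikolai: Milo → Kalinda → Yara → Iris → Nikolai. That is 4 steps up, so Milo is 4 levels below Nikolai.

4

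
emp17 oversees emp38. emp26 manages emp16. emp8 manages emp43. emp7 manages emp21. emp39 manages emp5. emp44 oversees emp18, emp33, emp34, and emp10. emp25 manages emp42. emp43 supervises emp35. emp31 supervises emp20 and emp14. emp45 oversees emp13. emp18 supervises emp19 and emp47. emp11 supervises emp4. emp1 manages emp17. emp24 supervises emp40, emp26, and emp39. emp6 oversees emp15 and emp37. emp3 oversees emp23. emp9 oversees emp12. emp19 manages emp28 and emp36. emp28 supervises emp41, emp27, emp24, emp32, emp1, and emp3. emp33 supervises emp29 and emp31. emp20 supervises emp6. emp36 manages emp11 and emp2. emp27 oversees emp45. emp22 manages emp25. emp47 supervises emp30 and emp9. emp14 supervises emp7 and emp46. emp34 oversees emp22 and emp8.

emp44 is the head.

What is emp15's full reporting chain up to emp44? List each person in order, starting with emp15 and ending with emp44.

emp15 -> emp6 -> emp20 -> emp31 -> emp33 -> emp44

emp15 reports to emp6. emp6 reports to emp20. emp20 reports to emp31. emp31 reports to emp33. emp33 reports to emp44. emp44 is at the top.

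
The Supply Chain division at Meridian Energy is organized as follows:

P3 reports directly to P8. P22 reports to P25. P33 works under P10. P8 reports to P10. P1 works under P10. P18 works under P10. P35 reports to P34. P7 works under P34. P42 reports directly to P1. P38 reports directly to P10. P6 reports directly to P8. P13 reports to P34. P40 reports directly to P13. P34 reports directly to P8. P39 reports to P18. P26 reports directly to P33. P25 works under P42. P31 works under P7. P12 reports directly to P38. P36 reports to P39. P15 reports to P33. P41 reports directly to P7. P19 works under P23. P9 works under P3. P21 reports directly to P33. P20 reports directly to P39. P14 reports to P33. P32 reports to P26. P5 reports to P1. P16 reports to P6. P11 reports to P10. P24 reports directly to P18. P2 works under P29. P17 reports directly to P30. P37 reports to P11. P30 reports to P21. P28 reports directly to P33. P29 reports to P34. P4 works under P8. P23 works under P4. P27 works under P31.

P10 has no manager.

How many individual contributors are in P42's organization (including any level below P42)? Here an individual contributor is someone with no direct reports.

1

The only person in P42's organization with no one reporting to them is P22. That is 1.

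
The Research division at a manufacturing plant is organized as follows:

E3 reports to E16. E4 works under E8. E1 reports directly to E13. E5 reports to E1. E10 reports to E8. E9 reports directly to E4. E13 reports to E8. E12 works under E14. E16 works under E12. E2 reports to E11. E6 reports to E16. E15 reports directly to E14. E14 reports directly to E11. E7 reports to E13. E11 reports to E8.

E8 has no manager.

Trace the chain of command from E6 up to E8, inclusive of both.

E6 reports to E16. E16 reports to E12. E12 reports to E14. E14 reports to E11. E11 reports to E8. E8 is at the top.

E6 -> E16 -> E12 -> E14 -> E11 -> E8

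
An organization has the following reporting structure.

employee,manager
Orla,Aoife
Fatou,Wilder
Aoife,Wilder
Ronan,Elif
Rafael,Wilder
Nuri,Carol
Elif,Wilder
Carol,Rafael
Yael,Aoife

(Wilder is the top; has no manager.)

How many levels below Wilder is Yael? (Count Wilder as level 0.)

2

Chain from Yael up to Wilder: Yael → Aoife → Wilder. That is 2 steps up, so Yael is 2 levels below Wilder.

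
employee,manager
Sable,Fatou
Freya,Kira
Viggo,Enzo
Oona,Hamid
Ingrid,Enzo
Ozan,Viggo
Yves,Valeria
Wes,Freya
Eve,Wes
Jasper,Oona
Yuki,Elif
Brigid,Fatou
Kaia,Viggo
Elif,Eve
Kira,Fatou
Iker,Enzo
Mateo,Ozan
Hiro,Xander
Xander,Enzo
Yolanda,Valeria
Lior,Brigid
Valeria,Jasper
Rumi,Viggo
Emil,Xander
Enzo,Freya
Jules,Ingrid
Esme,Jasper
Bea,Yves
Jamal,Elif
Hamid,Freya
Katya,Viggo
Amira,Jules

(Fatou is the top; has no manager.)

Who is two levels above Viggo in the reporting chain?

Freya

Viggo reports to Enzo, and Enzo reports to Freya. So Viggo's skip-level manager is Freya.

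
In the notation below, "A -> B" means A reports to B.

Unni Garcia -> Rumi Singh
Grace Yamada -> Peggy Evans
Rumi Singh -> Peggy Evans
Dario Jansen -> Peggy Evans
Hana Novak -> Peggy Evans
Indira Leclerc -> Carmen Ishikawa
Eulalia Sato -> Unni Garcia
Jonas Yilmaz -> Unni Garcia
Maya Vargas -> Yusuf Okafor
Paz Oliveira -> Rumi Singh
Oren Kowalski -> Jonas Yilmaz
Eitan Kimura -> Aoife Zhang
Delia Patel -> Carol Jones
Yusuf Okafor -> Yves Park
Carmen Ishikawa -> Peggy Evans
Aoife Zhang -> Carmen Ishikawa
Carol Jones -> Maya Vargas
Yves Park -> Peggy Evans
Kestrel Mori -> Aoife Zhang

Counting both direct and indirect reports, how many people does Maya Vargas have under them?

Maya Vargas directly manages Carol Jones. Under Carol Jones: Delia Patel (1). That's 2 in total.

2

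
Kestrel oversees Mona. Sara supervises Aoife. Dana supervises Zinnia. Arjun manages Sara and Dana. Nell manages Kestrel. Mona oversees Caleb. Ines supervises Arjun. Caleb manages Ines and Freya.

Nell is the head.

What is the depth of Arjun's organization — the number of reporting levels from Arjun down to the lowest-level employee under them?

2

The longest chain under Arjun runs Arjun → Sara → Aoife, which is 2 levels below Arjun.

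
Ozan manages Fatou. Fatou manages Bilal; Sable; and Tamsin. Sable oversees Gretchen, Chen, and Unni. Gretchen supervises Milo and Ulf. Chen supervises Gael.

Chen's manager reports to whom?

Fatou

Chen reports to Sable, and Sable reports to Fatou. So Chen's skip-level manager is Fatou.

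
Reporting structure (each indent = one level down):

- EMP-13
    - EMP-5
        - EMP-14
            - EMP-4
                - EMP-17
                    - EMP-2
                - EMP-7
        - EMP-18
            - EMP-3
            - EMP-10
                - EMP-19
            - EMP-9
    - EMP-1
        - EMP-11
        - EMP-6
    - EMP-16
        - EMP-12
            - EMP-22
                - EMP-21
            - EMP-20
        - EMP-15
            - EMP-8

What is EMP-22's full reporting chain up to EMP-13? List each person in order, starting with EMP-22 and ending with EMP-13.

EMP-22 reports to EMP-12. EMP-12 reports to EMP-16. EMP-16 reports to EMP-13. EMP-13 is at the top.

EMP-22 -> EMP-12 -> EMP-16 -> EMP-13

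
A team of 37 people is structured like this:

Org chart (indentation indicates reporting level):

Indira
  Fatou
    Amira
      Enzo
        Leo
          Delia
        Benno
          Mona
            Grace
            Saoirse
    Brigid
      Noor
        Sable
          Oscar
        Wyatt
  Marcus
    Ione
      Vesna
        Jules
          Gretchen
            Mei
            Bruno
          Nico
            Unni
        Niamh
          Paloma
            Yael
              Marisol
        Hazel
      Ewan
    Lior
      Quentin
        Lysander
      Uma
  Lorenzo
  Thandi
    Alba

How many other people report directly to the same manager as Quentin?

1

Quentin reports to Lior. Lior's other direct reports are Uma — 1 peer.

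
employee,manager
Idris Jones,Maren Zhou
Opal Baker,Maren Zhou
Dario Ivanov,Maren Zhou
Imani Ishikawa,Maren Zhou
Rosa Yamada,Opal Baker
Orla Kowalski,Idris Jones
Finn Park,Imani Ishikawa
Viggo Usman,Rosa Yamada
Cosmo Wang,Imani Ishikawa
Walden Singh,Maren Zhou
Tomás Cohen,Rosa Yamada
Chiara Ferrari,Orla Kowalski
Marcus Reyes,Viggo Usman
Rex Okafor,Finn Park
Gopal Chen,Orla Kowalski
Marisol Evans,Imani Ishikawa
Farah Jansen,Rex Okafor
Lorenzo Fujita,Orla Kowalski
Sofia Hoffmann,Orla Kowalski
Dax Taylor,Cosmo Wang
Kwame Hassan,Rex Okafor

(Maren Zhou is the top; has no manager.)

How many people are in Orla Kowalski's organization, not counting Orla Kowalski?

Orla Kowalski directly manages Chiara Ferrari, Gopal Chen, Lorenzo Fujita, Sofia Hoffmann. Chiara Ferrari has no reports. Gopal Chen has no reports. Lorenzo Fujita has no reports. Sofia Hoffmann has no reports. So Orla Kowalski's organization is 4 direct reports plus everyone under them: 1 + 1 + 1 + 1 = 4.

4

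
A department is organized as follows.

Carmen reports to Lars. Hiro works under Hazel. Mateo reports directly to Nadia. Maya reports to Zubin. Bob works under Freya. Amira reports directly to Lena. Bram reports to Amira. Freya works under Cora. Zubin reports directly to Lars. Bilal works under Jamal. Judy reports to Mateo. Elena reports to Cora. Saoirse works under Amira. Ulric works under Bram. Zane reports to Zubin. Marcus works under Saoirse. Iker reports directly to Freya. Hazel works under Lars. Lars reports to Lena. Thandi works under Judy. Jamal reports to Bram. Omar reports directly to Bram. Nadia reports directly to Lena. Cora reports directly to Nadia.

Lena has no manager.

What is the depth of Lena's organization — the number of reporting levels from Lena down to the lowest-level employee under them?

The longest chain under Lena runs Lena → Amira → Bram → Jamal → Bilal, which is 4 levels below Lena.

4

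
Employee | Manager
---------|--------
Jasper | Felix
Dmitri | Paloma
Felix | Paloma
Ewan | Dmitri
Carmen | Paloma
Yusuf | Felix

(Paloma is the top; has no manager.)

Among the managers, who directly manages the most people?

Paloma

Direct-report counts: Paloma has 3; Dmitri has 1; Felix has 2. The largest is 3, held by Paloma.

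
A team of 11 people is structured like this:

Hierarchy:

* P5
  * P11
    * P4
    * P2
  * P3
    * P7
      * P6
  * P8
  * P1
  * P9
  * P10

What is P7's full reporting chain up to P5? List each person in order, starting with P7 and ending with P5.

P7 reports to P3. P3 reports to P5. P5 is at the top.

P7 -> P3 -> P5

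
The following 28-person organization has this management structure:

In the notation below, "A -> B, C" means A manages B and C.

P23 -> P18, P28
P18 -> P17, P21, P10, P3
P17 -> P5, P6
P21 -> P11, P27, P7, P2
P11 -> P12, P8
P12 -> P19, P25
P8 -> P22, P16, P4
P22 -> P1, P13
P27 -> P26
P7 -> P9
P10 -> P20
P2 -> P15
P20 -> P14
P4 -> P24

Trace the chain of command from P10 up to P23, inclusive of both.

P10 reports to P18. P18 reports to P23. P23 is at the top.

P10 -> P18 -> P23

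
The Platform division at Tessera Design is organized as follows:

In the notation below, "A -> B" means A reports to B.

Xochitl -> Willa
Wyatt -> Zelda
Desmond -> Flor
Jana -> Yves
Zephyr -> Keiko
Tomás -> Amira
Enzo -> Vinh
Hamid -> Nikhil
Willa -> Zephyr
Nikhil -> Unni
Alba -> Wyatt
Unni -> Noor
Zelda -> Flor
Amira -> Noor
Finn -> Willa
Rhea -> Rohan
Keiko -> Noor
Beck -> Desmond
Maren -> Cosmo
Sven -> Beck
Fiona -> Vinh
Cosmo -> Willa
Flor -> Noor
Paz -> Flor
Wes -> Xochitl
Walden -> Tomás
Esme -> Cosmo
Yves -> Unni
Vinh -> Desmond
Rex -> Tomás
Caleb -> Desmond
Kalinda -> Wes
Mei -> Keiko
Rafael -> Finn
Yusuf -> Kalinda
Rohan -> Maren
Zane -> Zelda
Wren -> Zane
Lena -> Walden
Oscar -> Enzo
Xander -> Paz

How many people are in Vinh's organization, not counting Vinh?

Vinh directly manages Enzo, Fiona. Under Enzo: Oscar (1). Fiona has no reports. So Vinh's organization is 2 direct reports plus everyone under them: 2 + 1 = 3.

3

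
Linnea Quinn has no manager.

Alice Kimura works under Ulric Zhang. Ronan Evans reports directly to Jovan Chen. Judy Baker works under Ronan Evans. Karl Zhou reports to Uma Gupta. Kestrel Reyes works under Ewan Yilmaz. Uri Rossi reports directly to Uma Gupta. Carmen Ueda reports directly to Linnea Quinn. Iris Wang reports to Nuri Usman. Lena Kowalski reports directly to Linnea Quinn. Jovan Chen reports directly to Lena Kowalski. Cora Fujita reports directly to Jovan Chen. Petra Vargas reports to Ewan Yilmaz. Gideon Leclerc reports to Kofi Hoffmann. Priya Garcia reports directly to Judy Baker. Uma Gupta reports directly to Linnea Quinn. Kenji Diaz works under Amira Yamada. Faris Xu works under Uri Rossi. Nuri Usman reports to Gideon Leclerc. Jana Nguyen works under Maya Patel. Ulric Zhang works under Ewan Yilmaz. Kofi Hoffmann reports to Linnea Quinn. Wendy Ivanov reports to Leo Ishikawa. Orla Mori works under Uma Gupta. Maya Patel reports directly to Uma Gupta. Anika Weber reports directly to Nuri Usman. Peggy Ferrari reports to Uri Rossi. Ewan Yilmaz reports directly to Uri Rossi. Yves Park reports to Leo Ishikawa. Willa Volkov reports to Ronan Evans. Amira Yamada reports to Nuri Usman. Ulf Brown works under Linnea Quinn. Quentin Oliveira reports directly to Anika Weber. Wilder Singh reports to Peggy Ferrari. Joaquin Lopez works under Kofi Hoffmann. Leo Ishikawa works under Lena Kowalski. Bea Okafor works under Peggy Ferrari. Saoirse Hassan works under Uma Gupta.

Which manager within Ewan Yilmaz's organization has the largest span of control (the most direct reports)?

Ewan Yilmaz

Direct-report counts within Ewan Yilmaz's organization: Ewan Yilmaz has 3; Ulric Zhang has 1. The largest is 3, held by Ewan Yilmaz.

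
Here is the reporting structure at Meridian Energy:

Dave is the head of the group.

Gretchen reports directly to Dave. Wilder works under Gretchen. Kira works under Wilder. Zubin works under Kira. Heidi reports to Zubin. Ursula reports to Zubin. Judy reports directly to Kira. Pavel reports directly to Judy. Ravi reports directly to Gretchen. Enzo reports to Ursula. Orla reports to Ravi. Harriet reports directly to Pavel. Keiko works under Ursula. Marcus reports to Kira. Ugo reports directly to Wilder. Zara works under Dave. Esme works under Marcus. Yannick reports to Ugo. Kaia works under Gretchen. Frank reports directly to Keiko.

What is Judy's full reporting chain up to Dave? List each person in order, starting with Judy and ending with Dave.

Judy reports to Kira. Kira reports to Wilder. Wilder reports to Gretchen. Gretchen reports to Dave. Dave is at the top.

Judy -> Kira -> Wilder -> Gretchen -> Dave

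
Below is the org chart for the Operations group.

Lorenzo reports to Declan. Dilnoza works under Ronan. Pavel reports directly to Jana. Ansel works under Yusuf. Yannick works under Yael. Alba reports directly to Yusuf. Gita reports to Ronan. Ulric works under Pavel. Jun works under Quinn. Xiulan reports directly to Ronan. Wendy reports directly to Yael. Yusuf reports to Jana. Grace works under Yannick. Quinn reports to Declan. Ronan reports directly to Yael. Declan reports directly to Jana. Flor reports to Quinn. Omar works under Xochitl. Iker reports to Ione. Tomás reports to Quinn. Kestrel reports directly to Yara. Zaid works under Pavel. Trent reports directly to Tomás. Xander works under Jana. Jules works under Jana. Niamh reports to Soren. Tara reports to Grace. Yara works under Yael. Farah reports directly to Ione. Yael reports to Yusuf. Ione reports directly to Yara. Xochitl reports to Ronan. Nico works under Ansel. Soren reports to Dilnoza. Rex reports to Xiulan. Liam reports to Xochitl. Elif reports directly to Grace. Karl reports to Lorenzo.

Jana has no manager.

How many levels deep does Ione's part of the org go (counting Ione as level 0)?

The longest chain under Ione runs Ione → Iker, which is 1 level below Ione.

1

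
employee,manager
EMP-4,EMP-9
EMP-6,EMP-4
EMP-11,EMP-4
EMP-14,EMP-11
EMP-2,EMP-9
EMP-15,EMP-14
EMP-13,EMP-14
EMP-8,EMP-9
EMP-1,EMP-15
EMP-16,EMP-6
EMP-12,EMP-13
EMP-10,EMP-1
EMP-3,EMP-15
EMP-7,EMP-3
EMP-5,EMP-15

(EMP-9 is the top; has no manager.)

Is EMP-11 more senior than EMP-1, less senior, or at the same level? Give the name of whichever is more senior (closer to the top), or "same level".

EMP-11 is 2 levels below EMP-9; EMP-1 is 5. EMP-11 is higher.

EMP-11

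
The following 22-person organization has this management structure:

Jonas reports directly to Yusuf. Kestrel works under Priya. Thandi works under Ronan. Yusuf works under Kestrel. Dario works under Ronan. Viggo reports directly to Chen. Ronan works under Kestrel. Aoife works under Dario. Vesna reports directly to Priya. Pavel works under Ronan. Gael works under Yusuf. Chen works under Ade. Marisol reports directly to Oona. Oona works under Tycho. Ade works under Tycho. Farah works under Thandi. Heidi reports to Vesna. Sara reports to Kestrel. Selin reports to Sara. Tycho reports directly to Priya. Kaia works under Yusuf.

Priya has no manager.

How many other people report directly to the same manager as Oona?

Oona reports to Tycho. Tycho's other direct reports are Ade — 1 peer.

1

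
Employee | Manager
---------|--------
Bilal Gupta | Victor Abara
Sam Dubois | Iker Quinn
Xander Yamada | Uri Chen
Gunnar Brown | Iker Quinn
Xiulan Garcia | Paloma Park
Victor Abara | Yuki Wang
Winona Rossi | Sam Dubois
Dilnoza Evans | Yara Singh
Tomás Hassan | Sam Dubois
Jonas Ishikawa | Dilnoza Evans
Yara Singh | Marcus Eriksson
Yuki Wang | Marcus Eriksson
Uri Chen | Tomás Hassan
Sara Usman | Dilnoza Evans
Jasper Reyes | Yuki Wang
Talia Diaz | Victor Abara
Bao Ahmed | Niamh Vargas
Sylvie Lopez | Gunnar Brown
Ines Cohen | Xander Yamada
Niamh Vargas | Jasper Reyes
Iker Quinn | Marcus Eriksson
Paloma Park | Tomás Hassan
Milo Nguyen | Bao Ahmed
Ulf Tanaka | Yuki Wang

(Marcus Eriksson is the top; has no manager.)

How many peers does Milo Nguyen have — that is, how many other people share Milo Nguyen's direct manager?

Milo Nguyen reports to Bao Ahmed, and Bao Ahmed has no other direct reports. Milo Nguyen has 0 peers.

0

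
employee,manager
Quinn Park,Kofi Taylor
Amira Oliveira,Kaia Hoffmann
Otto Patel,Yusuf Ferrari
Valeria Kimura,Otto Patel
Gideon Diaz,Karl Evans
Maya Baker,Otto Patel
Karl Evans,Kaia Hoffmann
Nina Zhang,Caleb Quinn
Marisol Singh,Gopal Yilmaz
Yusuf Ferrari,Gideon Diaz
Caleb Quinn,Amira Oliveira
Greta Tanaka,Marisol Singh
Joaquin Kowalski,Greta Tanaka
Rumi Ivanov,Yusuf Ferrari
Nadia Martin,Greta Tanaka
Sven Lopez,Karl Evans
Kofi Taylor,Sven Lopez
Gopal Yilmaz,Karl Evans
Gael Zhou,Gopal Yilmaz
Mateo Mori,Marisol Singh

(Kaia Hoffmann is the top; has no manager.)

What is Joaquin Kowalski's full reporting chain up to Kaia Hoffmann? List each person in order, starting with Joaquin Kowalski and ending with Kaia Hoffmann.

Joaquin Kowalski -> Greta Tanaka -> Marisol Singh -> Gopal Yilmaz -> Karl Evans -> Kaia Hoffmann

Joaquin Kowalski reports to Greta Tanaka. Greta Tanaka reports to Marisol Singh. Marisol Singh reports to Gopal Yilmaz. Gopal Yilmaz reports to Karl Evans. Karl Evans reports to Kaia Hoffmann. Kaia Hoffmann is at the top.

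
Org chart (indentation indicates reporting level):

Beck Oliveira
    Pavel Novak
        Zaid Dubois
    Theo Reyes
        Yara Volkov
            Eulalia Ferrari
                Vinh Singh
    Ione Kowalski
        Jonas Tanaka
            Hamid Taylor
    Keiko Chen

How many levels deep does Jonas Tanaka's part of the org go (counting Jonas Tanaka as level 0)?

The longest chain under Jonas Tanaka runs Jonas Tanaka → Hamid Taylor, which is 1 level below Jonas Tanaka.

1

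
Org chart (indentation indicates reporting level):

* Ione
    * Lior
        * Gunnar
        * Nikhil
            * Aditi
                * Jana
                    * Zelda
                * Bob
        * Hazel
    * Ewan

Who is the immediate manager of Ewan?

Ione

Ewan reports directly to Ione.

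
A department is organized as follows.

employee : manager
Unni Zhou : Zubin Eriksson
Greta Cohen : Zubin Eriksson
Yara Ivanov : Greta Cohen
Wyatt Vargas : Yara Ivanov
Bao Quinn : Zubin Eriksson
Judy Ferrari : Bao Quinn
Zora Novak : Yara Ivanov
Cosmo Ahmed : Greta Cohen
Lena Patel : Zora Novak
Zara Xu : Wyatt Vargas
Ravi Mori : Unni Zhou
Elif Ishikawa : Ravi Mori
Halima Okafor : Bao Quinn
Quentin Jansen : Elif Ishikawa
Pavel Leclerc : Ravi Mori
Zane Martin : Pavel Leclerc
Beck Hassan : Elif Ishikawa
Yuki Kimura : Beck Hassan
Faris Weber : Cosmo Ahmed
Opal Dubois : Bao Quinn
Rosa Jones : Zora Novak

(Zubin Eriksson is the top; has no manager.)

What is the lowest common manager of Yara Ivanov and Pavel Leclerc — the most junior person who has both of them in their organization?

Yara Ivanov's chain of managers is Greta Cohen, Zubin Eriksson. Pavel Leclerc's chain of managers is Ravi Mori, Unni Zhou, Zubin Eriksson. The first manager that appears in both chains is Zubin Eriksson.

Zubin Eriksson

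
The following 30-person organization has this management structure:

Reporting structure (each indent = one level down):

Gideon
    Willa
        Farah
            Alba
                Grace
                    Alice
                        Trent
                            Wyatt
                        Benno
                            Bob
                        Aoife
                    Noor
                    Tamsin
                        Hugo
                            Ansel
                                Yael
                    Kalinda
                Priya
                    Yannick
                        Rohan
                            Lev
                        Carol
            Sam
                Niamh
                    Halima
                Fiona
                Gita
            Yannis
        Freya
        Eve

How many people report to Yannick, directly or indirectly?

Yannick directly manages Rohan, Carol. Under Rohan: Lev (1). Carol has no reports. So Yannick's organization is 2 direct reports plus everyone under them: 2 + 1 = 3.

3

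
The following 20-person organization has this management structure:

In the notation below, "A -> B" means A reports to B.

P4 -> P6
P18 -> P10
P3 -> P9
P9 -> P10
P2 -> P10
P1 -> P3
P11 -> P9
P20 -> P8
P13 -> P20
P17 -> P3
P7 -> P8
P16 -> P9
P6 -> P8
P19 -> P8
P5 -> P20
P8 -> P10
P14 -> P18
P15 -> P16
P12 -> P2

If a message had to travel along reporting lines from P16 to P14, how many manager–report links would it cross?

P16 is 2 levels below P10, and P14 is 2 levels below P10 (their lowest common manager). The shortest path runs up from P16 to P10 and back down to P14: 2 + 2 = 4 links.

4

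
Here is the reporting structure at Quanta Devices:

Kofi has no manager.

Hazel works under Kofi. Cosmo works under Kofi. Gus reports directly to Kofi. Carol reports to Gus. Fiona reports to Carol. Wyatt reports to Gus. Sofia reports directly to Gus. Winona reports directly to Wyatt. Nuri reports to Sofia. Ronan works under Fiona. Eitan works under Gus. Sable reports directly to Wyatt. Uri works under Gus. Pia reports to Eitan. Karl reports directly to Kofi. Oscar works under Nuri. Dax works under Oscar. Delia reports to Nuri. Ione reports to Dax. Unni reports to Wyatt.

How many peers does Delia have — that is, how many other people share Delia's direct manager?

1

Delia reports to Nuri. Nuri's other direct reports are Oscar — 1 peer.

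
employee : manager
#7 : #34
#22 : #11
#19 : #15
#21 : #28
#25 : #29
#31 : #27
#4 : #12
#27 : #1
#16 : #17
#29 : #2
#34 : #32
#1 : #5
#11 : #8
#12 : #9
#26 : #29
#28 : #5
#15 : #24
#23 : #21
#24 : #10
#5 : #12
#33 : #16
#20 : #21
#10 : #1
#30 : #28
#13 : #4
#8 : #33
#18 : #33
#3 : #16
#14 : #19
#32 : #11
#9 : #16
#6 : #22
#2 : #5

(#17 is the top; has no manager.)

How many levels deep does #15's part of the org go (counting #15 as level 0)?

2

The longest chain under #15 runs #15 → #19 → #14, which is 2 levels below #15.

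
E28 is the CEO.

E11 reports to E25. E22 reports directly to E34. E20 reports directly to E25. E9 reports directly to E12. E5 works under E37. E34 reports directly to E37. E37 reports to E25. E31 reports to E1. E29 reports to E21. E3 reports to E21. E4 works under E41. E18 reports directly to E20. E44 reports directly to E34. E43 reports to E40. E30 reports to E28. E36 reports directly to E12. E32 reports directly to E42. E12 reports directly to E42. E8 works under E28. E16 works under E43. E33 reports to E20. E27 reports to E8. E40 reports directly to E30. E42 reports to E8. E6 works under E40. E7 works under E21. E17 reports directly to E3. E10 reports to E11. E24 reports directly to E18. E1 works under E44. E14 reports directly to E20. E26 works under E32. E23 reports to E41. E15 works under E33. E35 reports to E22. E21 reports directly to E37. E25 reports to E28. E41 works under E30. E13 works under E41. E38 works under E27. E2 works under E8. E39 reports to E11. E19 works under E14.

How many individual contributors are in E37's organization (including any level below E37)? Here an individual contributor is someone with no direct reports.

6

The people in E37's organization with no one reporting to them are E5, E31, E35, E7, E29, E17. That is 6.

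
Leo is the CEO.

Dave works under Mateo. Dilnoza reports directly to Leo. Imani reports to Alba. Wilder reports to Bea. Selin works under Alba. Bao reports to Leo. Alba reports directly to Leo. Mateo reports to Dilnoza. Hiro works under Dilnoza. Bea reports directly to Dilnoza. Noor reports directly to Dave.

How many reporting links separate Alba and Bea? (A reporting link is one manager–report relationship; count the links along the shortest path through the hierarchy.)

3

Alba is 1 level below Leo, and Bea is 2 levels below Leo (their lowest common manager). The shortest path runs up from Alba to Leo and back down to Bea: 1 + 2 = 3 links.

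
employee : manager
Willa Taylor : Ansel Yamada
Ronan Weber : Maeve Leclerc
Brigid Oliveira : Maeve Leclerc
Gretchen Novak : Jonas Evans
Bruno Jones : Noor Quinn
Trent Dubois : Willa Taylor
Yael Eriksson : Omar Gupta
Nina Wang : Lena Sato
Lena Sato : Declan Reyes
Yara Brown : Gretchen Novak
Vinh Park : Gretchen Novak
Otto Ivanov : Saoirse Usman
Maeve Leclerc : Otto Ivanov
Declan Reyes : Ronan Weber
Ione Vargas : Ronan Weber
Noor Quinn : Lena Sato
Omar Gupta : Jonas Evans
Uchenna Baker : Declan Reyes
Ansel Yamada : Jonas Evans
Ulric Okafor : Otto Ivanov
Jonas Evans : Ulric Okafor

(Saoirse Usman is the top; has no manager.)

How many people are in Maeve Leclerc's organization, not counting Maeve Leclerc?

Maeve Leclerc directly manages Ronan Weber, Brigid Oliveira. Under Ronan Weber: Ione Vargas, Declan Reyes, Uchenna Baker, Lena Sato, Noor Quinn, Bruno Jones, Nina Wang (7). Brigid Oliveira has no reports. So Maeve Leclerc's organization is 2 direct reports plus everyone under them: 8 + 1 = 9.

9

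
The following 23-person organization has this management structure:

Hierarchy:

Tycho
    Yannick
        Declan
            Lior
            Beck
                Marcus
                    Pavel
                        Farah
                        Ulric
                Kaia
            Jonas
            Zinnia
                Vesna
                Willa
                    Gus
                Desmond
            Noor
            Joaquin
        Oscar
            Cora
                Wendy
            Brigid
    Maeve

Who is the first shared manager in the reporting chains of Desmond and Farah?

Declan

Desmond's chain of managers is Zinnia, Declan, Yannick, Tycho. Farah's chain of managers is Pavel, Marcus, Beck, Declan, Yannick, Tycho. The first manager that appears in both chains is Declan.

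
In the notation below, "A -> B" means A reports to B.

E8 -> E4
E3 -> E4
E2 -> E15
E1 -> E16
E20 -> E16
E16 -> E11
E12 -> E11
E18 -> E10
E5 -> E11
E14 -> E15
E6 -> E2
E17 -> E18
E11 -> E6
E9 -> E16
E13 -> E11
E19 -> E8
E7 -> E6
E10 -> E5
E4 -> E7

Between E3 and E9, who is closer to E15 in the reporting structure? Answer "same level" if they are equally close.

Both E3 and E9 are 5 levels below E15.

same level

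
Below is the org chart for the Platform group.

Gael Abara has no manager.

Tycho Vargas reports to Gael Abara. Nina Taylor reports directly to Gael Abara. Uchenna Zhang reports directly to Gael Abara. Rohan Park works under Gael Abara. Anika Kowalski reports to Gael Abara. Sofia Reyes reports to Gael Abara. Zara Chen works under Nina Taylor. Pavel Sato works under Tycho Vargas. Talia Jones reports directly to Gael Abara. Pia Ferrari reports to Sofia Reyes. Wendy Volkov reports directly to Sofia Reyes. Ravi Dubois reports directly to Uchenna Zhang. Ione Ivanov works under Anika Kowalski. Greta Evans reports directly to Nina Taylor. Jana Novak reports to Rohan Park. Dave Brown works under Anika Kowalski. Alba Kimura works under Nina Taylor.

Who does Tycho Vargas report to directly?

Tycho Vargas reports directly to Gael Abara.

Gael Abara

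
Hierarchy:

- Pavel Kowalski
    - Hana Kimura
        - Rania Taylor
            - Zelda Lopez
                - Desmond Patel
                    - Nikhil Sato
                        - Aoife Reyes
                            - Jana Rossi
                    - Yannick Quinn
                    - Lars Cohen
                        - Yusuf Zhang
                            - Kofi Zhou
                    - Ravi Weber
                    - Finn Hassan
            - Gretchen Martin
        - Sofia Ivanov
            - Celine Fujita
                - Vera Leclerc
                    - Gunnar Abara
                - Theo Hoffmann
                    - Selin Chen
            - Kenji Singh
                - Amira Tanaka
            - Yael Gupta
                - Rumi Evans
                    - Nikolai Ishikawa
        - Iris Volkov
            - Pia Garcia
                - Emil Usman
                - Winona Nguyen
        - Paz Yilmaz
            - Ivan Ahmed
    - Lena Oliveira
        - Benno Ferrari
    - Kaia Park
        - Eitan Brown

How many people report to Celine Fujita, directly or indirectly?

4

Celine Fujita directly manages Vera Leclerc, Theo Hoffmann. Under Vera Leclerc: Gunnar Abara (1). Under Theo Hoffmann: Selin Chen (1). So Celine Fujita's organization is 2 direct reports plus everyone under them: 2 + 2 = 4.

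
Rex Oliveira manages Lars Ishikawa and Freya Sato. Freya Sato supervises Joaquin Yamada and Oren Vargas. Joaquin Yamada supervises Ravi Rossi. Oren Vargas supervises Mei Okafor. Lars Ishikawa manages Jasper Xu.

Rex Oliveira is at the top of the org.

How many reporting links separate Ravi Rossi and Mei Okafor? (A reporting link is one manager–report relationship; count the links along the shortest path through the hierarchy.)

Ravi Rossi is 2 levels below Freya Sato, and Mei Okafor is 2 levels below Freya Sato (their lowest common manager). The shortest path runs up from Ravi Rossi to Freya Sato and back down to Mei Okafor: 2 + 2 = 4 links.

4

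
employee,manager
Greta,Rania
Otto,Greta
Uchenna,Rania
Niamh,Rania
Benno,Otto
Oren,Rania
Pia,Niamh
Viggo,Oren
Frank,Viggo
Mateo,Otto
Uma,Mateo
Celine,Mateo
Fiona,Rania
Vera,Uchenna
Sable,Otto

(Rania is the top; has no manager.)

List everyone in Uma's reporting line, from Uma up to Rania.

Uma reports to Mateo. Mateo reports to Otto. Otto reports to Greta. Greta reports to Rania. Rania is at the top.

Uma -> Mateo -> Otto -> Greta -> Rania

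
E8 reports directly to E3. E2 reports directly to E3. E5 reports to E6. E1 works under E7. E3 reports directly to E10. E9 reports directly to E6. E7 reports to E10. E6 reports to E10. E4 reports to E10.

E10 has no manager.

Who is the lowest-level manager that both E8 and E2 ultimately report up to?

E8's chain of managers is E3, E10. E2's chain of managers is E3, E10. The first manager that appears in both chains is E3.

E3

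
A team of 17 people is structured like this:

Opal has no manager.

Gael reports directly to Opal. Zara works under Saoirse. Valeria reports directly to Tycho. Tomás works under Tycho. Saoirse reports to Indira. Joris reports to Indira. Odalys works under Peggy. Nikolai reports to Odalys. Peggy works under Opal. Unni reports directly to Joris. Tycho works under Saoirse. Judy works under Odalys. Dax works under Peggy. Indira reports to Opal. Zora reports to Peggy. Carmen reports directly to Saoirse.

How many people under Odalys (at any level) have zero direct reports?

The people in Odalys's organization with no one reporting to them are Judy, Nikolai. That is 2.

2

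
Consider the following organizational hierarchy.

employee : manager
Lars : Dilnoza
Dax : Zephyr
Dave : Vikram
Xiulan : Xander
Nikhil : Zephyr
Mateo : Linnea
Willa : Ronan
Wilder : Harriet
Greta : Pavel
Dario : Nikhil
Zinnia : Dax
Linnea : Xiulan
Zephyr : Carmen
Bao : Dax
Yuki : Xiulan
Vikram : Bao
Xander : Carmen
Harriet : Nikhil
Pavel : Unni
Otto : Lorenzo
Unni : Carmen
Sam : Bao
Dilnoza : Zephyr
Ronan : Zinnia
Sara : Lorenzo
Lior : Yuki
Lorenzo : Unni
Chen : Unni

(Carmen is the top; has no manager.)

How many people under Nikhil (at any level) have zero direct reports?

2

The people in Nikhil's organization with no one reporting to them are Wilder, Dario. That is 2.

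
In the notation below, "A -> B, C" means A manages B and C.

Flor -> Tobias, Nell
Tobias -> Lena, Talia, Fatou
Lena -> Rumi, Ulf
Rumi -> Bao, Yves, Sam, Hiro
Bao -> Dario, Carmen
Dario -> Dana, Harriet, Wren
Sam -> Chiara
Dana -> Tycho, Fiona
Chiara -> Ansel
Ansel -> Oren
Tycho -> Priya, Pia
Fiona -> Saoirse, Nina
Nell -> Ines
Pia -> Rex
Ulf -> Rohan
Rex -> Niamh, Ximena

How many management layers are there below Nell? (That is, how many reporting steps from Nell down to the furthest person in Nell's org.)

The longest chain under Nell runs Nell → Ines, which is 1 level below Nell.

1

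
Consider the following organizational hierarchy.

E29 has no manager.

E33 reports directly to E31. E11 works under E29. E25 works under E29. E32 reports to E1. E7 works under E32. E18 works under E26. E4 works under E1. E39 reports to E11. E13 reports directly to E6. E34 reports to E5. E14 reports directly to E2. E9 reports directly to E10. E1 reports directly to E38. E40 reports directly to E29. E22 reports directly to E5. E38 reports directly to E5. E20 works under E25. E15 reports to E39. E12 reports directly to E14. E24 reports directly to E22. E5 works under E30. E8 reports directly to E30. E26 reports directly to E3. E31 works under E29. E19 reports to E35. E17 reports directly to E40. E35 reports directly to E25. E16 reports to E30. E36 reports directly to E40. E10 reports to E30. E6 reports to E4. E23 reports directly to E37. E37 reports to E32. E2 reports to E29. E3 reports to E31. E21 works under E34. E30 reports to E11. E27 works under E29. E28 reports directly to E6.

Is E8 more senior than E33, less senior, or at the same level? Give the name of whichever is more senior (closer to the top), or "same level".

E33

E8 is 3 levels below E29; E33 is 2. E33 is higher.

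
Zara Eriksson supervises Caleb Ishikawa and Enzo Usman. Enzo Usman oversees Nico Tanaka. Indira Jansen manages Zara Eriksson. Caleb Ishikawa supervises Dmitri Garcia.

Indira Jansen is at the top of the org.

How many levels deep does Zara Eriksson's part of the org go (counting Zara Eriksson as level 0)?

The longest chain under Zara Eriksson runs Zara Eriksson → Enzo Usman → Nico Tanaka, which is 2 levels below Zara Eriksson.

2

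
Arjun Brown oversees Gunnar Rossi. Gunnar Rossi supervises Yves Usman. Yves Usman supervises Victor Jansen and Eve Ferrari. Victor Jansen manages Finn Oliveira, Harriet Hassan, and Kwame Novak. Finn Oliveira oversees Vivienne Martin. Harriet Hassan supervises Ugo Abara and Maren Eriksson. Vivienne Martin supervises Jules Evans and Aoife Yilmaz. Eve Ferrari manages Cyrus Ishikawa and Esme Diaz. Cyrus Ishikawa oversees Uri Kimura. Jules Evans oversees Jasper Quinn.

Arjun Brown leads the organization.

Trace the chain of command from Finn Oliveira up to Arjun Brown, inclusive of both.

Finn Oliveira reports to Victor Jansen. Victor Jansen reports to Yves Usman. Yves Usman reports to Gunnar Rossi. Gunnar Rossi reports to Arjun Brown. Arjun Brown is at the top.

Finn Oliveira -> Victor Jansen -> Yves Usman -> Gunnar Rossi -> Arjun Brown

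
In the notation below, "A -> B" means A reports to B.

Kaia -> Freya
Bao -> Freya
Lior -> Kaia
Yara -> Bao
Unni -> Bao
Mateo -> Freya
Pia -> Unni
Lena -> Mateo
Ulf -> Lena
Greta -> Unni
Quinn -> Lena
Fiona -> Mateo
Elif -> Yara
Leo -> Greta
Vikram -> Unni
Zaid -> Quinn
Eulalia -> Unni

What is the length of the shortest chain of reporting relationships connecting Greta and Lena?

5

Greta is 3 levels below Freya, and Lena is 2 levels below Freya (their lowest common manager). The shortest path runs up from Greta to Freya and back down to Lena: 3 + 2 = 5 links.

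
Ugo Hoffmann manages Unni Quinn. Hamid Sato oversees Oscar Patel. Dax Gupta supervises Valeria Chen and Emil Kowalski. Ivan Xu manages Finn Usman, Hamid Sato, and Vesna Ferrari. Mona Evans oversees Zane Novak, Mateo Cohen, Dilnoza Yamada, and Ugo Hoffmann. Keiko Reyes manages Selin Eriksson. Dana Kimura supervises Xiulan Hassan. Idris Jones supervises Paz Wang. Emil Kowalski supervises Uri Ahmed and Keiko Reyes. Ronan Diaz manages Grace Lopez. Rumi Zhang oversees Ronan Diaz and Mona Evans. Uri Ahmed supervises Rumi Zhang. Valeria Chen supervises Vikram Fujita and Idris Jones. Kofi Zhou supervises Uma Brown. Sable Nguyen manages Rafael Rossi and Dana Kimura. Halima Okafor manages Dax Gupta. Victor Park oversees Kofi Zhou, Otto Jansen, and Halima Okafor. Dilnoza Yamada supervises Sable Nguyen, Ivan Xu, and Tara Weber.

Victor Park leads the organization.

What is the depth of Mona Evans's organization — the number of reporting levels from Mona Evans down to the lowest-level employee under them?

The longest chain under Mona Evans runs Mona Evans → Dilnoza Yamada → Ivan Xu → Hamid Sato → Oscar Patel, which is 4 levels below Mona Evans.

4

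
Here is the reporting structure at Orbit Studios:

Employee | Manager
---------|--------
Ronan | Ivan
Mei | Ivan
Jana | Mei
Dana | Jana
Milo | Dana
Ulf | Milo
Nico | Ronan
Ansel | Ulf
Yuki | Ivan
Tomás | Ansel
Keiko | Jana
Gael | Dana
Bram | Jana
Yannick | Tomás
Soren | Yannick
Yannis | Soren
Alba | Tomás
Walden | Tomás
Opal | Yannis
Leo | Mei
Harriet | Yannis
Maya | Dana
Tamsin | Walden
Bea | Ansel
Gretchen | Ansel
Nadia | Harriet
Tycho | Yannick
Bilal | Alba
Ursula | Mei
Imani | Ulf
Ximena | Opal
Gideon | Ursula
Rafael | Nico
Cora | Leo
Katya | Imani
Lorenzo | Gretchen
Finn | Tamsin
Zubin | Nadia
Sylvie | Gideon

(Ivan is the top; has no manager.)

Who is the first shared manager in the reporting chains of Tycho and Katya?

Ulf

Tycho's chain of managers is Yannick, Tomás, Ansel, Ulf, Milo, Dana, Jana, Mei, Ivan. Katya's chain of managers is Imani, Ulf, Milo, Dana, Jana, Mei, Ivan. The first manager that appears in both chains is Ulf.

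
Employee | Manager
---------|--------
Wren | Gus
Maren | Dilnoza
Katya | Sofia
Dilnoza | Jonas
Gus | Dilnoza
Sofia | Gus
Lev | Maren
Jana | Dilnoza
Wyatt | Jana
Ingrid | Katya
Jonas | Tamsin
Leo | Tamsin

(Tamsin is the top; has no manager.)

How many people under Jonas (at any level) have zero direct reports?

The people in Jonas's organization with no one reporting to them are Wyatt, Lev, Wren, Ingrid. That is 4.

4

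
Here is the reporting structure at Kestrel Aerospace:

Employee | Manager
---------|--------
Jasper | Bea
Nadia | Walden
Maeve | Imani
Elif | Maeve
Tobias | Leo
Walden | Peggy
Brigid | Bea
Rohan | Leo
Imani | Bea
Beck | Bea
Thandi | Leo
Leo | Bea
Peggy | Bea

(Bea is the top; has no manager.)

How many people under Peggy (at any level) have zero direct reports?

The only person in Peggy's organization with no one reporting to them is Nadia. That is 1.

1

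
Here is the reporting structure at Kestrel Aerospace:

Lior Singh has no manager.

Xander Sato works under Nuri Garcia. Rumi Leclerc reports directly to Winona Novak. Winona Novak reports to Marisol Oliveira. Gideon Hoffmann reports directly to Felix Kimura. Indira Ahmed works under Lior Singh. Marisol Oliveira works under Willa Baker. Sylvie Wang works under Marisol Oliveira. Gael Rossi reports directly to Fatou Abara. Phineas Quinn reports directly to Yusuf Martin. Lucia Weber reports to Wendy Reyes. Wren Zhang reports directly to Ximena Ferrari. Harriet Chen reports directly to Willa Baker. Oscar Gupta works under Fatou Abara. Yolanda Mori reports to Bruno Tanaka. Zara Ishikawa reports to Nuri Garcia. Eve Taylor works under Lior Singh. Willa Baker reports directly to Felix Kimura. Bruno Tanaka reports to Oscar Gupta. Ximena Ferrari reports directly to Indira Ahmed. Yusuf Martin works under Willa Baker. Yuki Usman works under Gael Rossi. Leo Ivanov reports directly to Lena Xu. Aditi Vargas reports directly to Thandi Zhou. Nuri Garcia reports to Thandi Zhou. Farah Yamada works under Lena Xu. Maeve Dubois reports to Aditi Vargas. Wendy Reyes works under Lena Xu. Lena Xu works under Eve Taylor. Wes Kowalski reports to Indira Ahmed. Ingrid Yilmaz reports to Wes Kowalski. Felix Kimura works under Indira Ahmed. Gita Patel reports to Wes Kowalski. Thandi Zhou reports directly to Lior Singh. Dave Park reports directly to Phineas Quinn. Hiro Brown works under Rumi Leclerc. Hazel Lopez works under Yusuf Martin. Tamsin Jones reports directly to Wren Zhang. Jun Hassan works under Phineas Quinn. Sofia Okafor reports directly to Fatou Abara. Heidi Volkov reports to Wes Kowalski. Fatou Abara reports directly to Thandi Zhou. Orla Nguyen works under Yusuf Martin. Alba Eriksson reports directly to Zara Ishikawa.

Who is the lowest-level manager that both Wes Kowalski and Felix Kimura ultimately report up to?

Wes Kowalski's chain of managers is Indira Ahmed, Lior Singh. Felix Kimura's chain of managers is Indira Ahmed, Lior Singh. The first manager that appears in both chains is Indira Ahmed.

Indira Ahmed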